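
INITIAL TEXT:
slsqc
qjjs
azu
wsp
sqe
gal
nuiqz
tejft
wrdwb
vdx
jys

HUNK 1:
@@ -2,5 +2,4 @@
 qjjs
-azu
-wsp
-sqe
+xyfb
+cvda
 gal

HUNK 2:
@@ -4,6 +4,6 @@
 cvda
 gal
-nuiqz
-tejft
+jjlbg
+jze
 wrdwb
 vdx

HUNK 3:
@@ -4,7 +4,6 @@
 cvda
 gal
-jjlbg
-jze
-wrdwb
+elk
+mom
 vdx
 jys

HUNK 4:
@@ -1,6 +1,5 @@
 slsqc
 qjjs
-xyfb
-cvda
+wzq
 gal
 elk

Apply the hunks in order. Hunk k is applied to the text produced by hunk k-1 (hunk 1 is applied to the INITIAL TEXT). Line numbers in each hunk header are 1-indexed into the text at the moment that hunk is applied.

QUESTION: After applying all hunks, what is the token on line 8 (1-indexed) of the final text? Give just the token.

Hunk 1: at line 2 remove [azu,wsp,sqe] add [xyfb,cvda] -> 10 lines: slsqc qjjs xyfb cvda gal nuiqz tejft wrdwb vdx jys
Hunk 2: at line 4 remove [nuiqz,tejft] add [jjlbg,jze] -> 10 lines: slsqc qjjs xyfb cvda gal jjlbg jze wrdwb vdx jys
Hunk 3: at line 4 remove [jjlbg,jze,wrdwb] add [elk,mom] -> 9 lines: slsqc qjjs xyfb cvda gal elk mom vdx jys
Hunk 4: at line 1 remove [xyfb,cvda] add [wzq] -> 8 lines: slsqc qjjs wzq gal elk mom vdx jys
Final line 8: jys

Answer: jys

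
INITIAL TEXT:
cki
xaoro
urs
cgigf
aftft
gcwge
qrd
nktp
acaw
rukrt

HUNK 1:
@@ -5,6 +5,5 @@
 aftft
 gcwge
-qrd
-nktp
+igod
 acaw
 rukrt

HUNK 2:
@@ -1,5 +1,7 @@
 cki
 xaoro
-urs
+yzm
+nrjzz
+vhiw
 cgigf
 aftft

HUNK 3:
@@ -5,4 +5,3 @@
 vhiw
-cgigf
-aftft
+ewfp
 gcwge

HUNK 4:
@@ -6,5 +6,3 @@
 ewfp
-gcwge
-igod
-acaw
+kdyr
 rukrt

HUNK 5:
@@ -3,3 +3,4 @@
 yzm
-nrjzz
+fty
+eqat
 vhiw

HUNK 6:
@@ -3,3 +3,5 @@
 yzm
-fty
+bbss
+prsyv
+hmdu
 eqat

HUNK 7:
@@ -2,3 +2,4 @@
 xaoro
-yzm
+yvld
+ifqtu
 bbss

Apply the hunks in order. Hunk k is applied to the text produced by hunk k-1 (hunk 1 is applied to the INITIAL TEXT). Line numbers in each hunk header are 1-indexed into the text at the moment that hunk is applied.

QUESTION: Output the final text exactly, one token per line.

Answer: cki
xaoro
yvld
ifqtu
bbss
prsyv
hmdu
eqat
vhiw
ewfp
kdyr
rukrt

Derivation:
Hunk 1: at line 5 remove [qrd,nktp] add [igod] -> 9 lines: cki xaoro urs cgigf aftft gcwge igod acaw rukrt
Hunk 2: at line 1 remove [urs] add [yzm,nrjzz,vhiw] -> 11 lines: cki xaoro yzm nrjzz vhiw cgigf aftft gcwge igod acaw rukrt
Hunk 3: at line 5 remove [cgigf,aftft] add [ewfp] -> 10 lines: cki xaoro yzm nrjzz vhiw ewfp gcwge igod acaw rukrt
Hunk 4: at line 6 remove [gcwge,igod,acaw] add [kdyr] -> 8 lines: cki xaoro yzm nrjzz vhiw ewfp kdyr rukrt
Hunk 5: at line 3 remove [nrjzz] add [fty,eqat] -> 9 lines: cki xaoro yzm fty eqat vhiw ewfp kdyr rukrt
Hunk 6: at line 3 remove [fty] add [bbss,prsyv,hmdu] -> 11 lines: cki xaoro yzm bbss prsyv hmdu eqat vhiw ewfp kdyr rukrt
Hunk 7: at line 2 remove [yzm] add [yvld,ifqtu] -> 12 lines: cki xaoro yvld ifqtu bbss prsyv hmdu eqat vhiw ewfp kdyr rukrt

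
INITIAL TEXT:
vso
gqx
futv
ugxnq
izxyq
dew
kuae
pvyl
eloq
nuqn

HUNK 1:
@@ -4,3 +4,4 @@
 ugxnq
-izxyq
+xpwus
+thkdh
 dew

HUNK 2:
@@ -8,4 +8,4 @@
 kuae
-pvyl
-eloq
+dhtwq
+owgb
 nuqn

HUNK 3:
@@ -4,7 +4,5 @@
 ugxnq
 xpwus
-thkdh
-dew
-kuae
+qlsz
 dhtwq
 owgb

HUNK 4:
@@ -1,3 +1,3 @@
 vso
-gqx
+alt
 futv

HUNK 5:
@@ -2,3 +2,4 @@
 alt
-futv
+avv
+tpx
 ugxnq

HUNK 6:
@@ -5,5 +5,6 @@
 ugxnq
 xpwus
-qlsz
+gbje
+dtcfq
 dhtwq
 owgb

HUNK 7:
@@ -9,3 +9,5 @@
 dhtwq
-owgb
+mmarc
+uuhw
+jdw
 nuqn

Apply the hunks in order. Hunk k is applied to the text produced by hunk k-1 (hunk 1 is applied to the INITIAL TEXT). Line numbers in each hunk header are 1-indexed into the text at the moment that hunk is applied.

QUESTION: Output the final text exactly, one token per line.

Answer: vso
alt
avv
tpx
ugxnq
xpwus
gbje
dtcfq
dhtwq
mmarc
uuhw
jdw
nuqn

Derivation:
Hunk 1: at line 4 remove [izxyq] add [xpwus,thkdh] -> 11 lines: vso gqx futv ugxnq xpwus thkdh dew kuae pvyl eloq nuqn
Hunk 2: at line 8 remove [pvyl,eloq] add [dhtwq,owgb] -> 11 lines: vso gqx futv ugxnq xpwus thkdh dew kuae dhtwq owgb nuqn
Hunk 3: at line 4 remove [thkdh,dew,kuae] add [qlsz] -> 9 lines: vso gqx futv ugxnq xpwus qlsz dhtwq owgb nuqn
Hunk 4: at line 1 remove [gqx] add [alt] -> 9 lines: vso alt futv ugxnq xpwus qlsz dhtwq owgb nuqn
Hunk 5: at line 2 remove [futv] add [avv,tpx] -> 10 lines: vso alt avv tpx ugxnq xpwus qlsz dhtwq owgb nuqn
Hunk 6: at line 5 remove [qlsz] add [gbje,dtcfq] -> 11 lines: vso alt avv tpx ugxnq xpwus gbje dtcfq dhtwq owgb nuqn
Hunk 7: at line 9 remove [owgb] add [mmarc,uuhw,jdw] -> 13 lines: vso alt avv tpx ugxnq xpwus gbje dtcfq dhtwq mmarc uuhw jdw nuqn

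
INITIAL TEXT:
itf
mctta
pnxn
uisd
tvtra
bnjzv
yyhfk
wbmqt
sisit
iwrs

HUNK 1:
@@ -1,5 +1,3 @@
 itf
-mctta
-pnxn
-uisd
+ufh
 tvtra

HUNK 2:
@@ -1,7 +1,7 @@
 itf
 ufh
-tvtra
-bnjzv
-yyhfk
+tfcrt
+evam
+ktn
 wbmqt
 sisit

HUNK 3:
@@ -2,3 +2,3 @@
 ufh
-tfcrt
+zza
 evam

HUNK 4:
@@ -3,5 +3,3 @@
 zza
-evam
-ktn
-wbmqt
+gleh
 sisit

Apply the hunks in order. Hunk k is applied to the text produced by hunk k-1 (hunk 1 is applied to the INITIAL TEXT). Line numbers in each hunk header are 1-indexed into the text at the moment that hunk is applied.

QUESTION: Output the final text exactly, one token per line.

Answer: itf
ufh
zza
gleh
sisit
iwrs

Derivation:
Hunk 1: at line 1 remove [mctta,pnxn,uisd] add [ufh] -> 8 lines: itf ufh tvtra bnjzv yyhfk wbmqt sisit iwrs
Hunk 2: at line 1 remove [tvtra,bnjzv,yyhfk] add [tfcrt,evam,ktn] -> 8 lines: itf ufh tfcrt evam ktn wbmqt sisit iwrs
Hunk 3: at line 2 remove [tfcrt] add [zza] -> 8 lines: itf ufh zza evam ktn wbmqt sisit iwrs
Hunk 4: at line 3 remove [evam,ktn,wbmqt] add [gleh] -> 6 lines: itf ufh zza gleh sisit iwrs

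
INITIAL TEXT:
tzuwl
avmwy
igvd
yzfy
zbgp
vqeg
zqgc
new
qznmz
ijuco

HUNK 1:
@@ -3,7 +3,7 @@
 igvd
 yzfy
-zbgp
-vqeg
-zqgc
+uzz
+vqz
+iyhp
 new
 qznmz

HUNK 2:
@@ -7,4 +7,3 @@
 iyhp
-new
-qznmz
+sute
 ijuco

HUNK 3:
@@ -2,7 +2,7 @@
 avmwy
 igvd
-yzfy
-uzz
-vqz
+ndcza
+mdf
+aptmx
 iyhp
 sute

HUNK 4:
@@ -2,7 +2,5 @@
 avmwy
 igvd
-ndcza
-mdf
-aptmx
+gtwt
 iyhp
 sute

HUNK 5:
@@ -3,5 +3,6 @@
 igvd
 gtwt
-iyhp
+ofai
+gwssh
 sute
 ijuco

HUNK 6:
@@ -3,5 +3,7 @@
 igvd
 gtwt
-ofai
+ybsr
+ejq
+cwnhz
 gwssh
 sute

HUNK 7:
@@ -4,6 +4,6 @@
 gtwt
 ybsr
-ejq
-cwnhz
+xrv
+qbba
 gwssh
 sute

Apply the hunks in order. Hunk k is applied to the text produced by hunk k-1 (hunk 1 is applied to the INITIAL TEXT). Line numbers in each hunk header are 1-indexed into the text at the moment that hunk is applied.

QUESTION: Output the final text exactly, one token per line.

Answer: tzuwl
avmwy
igvd
gtwt
ybsr
xrv
qbba
gwssh
sute
ijuco

Derivation:
Hunk 1: at line 3 remove [zbgp,vqeg,zqgc] add [uzz,vqz,iyhp] -> 10 lines: tzuwl avmwy igvd yzfy uzz vqz iyhp new qznmz ijuco
Hunk 2: at line 7 remove [new,qznmz] add [sute] -> 9 lines: tzuwl avmwy igvd yzfy uzz vqz iyhp sute ijuco
Hunk 3: at line 2 remove [yzfy,uzz,vqz] add [ndcza,mdf,aptmx] -> 9 lines: tzuwl avmwy igvd ndcza mdf aptmx iyhp sute ijuco
Hunk 4: at line 2 remove [ndcza,mdf,aptmx] add [gtwt] -> 7 lines: tzuwl avmwy igvd gtwt iyhp sute ijuco
Hunk 5: at line 3 remove [iyhp] add [ofai,gwssh] -> 8 lines: tzuwl avmwy igvd gtwt ofai gwssh sute ijuco
Hunk 6: at line 3 remove [ofai] add [ybsr,ejq,cwnhz] -> 10 lines: tzuwl avmwy igvd gtwt ybsr ejq cwnhz gwssh sute ijuco
Hunk 7: at line 4 remove [ejq,cwnhz] add [xrv,qbba] -> 10 lines: tzuwl avmwy igvd gtwt ybsr xrv qbba gwssh sute ijuco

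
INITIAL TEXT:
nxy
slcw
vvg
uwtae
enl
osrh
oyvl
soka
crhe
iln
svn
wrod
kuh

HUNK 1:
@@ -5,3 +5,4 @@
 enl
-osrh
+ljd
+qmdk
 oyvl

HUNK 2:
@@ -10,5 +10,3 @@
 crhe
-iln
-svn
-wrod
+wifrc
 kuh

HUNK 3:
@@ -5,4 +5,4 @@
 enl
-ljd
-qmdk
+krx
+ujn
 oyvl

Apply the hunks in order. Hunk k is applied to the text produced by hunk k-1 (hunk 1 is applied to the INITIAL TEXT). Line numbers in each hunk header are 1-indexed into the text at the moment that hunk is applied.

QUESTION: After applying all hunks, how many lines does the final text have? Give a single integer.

Hunk 1: at line 5 remove [osrh] add [ljd,qmdk] -> 14 lines: nxy slcw vvg uwtae enl ljd qmdk oyvl soka crhe iln svn wrod kuh
Hunk 2: at line 10 remove [iln,svn,wrod] add [wifrc] -> 12 lines: nxy slcw vvg uwtae enl ljd qmdk oyvl soka crhe wifrc kuh
Hunk 3: at line 5 remove [ljd,qmdk] add [krx,ujn] -> 12 lines: nxy slcw vvg uwtae enl krx ujn oyvl soka crhe wifrc kuh
Final line count: 12

Answer: 12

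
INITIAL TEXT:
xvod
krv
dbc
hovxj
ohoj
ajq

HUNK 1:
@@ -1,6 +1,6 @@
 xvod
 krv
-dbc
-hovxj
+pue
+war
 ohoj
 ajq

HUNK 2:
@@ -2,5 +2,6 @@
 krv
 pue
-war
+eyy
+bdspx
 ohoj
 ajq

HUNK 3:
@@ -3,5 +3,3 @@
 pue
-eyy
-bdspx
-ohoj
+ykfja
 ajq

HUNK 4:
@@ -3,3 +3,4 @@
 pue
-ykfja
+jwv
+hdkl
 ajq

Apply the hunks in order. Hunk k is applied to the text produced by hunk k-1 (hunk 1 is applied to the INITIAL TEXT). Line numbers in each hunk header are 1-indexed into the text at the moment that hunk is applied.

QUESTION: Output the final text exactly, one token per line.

Answer: xvod
krv
pue
jwv
hdkl
ajq

Derivation:
Hunk 1: at line 1 remove [dbc,hovxj] add [pue,war] -> 6 lines: xvod krv pue war ohoj ajq
Hunk 2: at line 2 remove [war] add [eyy,bdspx] -> 7 lines: xvod krv pue eyy bdspx ohoj ajq
Hunk 3: at line 3 remove [eyy,bdspx,ohoj] add [ykfja] -> 5 lines: xvod krv pue ykfja ajq
Hunk 4: at line 3 remove [ykfja] add [jwv,hdkl] -> 6 lines: xvod krv pue jwv hdkl ajq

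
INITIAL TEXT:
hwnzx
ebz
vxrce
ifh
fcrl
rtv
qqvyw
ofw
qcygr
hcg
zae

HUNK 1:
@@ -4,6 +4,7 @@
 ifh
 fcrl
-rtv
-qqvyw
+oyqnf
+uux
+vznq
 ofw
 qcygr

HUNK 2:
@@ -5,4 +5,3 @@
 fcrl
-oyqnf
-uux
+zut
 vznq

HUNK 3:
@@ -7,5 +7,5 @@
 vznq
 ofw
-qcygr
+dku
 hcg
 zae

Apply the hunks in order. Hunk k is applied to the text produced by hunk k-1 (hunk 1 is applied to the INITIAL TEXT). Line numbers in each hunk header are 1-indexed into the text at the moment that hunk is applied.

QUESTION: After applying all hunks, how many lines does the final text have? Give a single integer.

Hunk 1: at line 4 remove [rtv,qqvyw] add [oyqnf,uux,vznq] -> 12 lines: hwnzx ebz vxrce ifh fcrl oyqnf uux vznq ofw qcygr hcg zae
Hunk 2: at line 5 remove [oyqnf,uux] add [zut] -> 11 lines: hwnzx ebz vxrce ifh fcrl zut vznq ofw qcygr hcg zae
Hunk 3: at line 7 remove [qcygr] add [dku] -> 11 lines: hwnzx ebz vxrce ifh fcrl zut vznq ofw dku hcg zae
Final line count: 11

Answer: 11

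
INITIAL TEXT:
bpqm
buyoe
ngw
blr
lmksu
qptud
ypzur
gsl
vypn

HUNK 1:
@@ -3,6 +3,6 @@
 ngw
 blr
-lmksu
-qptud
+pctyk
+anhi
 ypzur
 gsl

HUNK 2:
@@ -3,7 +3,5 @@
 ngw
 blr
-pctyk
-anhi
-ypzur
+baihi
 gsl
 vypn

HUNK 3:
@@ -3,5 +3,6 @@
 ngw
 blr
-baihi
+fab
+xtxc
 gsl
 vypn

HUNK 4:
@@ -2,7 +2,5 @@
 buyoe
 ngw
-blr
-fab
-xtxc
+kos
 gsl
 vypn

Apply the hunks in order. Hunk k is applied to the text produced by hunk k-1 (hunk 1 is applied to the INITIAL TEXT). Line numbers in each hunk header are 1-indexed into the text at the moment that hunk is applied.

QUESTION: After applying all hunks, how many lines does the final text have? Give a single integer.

Hunk 1: at line 3 remove [lmksu,qptud] add [pctyk,anhi] -> 9 lines: bpqm buyoe ngw blr pctyk anhi ypzur gsl vypn
Hunk 2: at line 3 remove [pctyk,anhi,ypzur] add [baihi] -> 7 lines: bpqm buyoe ngw blr baihi gsl vypn
Hunk 3: at line 3 remove [baihi] add [fab,xtxc] -> 8 lines: bpqm buyoe ngw blr fab xtxc gsl vypn
Hunk 4: at line 2 remove [blr,fab,xtxc] add [kos] -> 6 lines: bpqm buyoe ngw kos gsl vypn
Final line count: 6

Answer: 6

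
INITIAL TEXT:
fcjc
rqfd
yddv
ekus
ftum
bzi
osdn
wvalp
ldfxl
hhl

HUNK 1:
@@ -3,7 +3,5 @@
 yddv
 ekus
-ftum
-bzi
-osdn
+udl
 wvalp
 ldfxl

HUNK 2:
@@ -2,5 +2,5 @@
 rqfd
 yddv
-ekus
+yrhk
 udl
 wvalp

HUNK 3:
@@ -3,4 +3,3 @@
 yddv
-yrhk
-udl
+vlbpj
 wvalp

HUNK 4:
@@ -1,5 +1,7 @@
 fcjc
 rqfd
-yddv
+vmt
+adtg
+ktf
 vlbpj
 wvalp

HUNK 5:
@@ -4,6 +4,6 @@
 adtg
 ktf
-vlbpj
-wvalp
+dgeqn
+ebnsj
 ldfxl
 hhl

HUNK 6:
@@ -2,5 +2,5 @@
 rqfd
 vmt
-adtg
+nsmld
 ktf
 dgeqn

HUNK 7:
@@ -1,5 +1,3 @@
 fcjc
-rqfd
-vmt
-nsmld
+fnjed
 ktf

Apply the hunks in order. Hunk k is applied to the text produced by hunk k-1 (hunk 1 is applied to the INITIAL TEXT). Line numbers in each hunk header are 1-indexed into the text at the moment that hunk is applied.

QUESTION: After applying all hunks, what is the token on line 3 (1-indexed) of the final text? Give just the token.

Answer: ktf

Derivation:
Hunk 1: at line 3 remove [ftum,bzi,osdn] add [udl] -> 8 lines: fcjc rqfd yddv ekus udl wvalp ldfxl hhl
Hunk 2: at line 2 remove [ekus] add [yrhk] -> 8 lines: fcjc rqfd yddv yrhk udl wvalp ldfxl hhl
Hunk 3: at line 3 remove [yrhk,udl] add [vlbpj] -> 7 lines: fcjc rqfd yddv vlbpj wvalp ldfxl hhl
Hunk 4: at line 1 remove [yddv] add [vmt,adtg,ktf] -> 9 lines: fcjc rqfd vmt adtg ktf vlbpj wvalp ldfxl hhl
Hunk 5: at line 4 remove [vlbpj,wvalp] add [dgeqn,ebnsj] -> 9 lines: fcjc rqfd vmt adtg ktf dgeqn ebnsj ldfxl hhl
Hunk 6: at line 2 remove [adtg] add [nsmld] -> 9 lines: fcjc rqfd vmt nsmld ktf dgeqn ebnsj ldfxl hhl
Hunk 7: at line 1 remove [rqfd,vmt,nsmld] add [fnjed] -> 7 lines: fcjc fnjed ktf dgeqn ebnsj ldfxl hhl
Final line 3: ktf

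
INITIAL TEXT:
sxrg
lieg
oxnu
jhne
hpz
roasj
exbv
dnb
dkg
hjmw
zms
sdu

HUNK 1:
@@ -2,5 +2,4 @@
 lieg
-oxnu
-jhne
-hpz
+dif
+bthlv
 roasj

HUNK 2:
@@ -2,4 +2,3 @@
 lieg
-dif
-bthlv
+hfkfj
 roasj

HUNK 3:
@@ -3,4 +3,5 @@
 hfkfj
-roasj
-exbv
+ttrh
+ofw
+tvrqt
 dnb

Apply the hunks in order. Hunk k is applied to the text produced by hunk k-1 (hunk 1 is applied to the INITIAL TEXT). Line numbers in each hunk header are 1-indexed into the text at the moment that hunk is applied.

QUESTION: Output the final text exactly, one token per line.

Hunk 1: at line 2 remove [oxnu,jhne,hpz] add [dif,bthlv] -> 11 lines: sxrg lieg dif bthlv roasj exbv dnb dkg hjmw zms sdu
Hunk 2: at line 2 remove [dif,bthlv] add [hfkfj] -> 10 lines: sxrg lieg hfkfj roasj exbv dnb dkg hjmw zms sdu
Hunk 3: at line 3 remove [roasj,exbv] add [ttrh,ofw,tvrqt] -> 11 lines: sxrg lieg hfkfj ttrh ofw tvrqt dnb dkg hjmw zms sdu

Answer: sxrg
lieg
hfkfj
ttrh
ofw
tvrqt
dnb
dkg
hjmw
zms
sdu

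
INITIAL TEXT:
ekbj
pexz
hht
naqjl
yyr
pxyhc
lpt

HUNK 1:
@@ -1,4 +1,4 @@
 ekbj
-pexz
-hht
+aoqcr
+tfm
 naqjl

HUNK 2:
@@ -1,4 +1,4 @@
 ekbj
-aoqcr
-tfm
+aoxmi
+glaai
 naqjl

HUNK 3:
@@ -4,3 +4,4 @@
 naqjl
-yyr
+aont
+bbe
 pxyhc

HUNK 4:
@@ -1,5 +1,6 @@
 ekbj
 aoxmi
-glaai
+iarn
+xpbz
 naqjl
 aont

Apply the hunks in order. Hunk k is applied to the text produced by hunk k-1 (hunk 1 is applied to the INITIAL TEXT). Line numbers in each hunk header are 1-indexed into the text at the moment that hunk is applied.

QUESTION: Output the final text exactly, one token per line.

Hunk 1: at line 1 remove [pexz,hht] add [aoqcr,tfm] -> 7 lines: ekbj aoqcr tfm naqjl yyr pxyhc lpt
Hunk 2: at line 1 remove [aoqcr,tfm] add [aoxmi,glaai] -> 7 lines: ekbj aoxmi glaai naqjl yyr pxyhc lpt
Hunk 3: at line 4 remove [yyr] add [aont,bbe] -> 8 lines: ekbj aoxmi glaai naqjl aont bbe pxyhc lpt
Hunk 4: at line 1 remove [glaai] add [iarn,xpbz] -> 9 lines: ekbj aoxmi iarn xpbz naqjl aont bbe pxyhc lpt

Answer: ekbj
aoxmi
iarn
xpbz
naqjl
aont
bbe
pxyhc
lpt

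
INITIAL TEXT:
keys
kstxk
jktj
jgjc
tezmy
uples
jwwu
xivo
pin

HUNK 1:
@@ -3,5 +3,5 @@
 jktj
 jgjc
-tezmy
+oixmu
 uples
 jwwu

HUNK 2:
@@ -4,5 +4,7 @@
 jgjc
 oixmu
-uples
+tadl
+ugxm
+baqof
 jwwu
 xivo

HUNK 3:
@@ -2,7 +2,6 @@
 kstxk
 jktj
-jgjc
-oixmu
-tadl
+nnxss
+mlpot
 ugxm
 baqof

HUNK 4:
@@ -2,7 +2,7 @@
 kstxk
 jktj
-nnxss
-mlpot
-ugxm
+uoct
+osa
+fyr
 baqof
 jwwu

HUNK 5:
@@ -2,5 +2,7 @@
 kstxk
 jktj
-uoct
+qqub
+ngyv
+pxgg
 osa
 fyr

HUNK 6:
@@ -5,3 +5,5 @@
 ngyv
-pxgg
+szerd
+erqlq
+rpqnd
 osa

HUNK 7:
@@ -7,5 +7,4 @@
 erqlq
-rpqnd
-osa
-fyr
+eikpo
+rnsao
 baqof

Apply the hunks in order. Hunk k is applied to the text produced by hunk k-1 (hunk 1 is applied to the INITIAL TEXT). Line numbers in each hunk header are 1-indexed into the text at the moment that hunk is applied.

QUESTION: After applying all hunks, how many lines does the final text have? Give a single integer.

Answer: 13

Derivation:
Hunk 1: at line 3 remove [tezmy] add [oixmu] -> 9 lines: keys kstxk jktj jgjc oixmu uples jwwu xivo pin
Hunk 2: at line 4 remove [uples] add [tadl,ugxm,baqof] -> 11 lines: keys kstxk jktj jgjc oixmu tadl ugxm baqof jwwu xivo pin
Hunk 3: at line 2 remove [jgjc,oixmu,tadl] add [nnxss,mlpot] -> 10 lines: keys kstxk jktj nnxss mlpot ugxm baqof jwwu xivo pin
Hunk 4: at line 2 remove [nnxss,mlpot,ugxm] add [uoct,osa,fyr] -> 10 lines: keys kstxk jktj uoct osa fyr baqof jwwu xivo pin
Hunk 5: at line 2 remove [uoct] add [qqub,ngyv,pxgg] -> 12 lines: keys kstxk jktj qqub ngyv pxgg osa fyr baqof jwwu xivo pin
Hunk 6: at line 5 remove [pxgg] add [szerd,erqlq,rpqnd] -> 14 lines: keys kstxk jktj qqub ngyv szerd erqlq rpqnd osa fyr baqof jwwu xivo pin
Hunk 7: at line 7 remove [rpqnd,osa,fyr] add [eikpo,rnsao] -> 13 lines: keys kstxk jktj qqub ngyv szerd erqlq eikpo rnsao baqof jwwu xivo pin
Final line count: 13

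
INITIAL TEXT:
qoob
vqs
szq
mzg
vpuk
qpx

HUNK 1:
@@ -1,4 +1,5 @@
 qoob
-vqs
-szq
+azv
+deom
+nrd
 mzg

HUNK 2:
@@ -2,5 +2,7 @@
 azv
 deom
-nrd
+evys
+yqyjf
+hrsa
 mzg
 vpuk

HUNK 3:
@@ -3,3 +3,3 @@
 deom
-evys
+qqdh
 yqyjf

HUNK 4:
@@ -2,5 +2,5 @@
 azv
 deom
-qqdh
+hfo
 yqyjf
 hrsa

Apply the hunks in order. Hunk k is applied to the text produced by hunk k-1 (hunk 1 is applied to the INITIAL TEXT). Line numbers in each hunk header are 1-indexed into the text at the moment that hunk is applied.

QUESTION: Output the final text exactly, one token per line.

Answer: qoob
azv
deom
hfo
yqyjf
hrsa
mzg
vpuk
qpx

Derivation:
Hunk 1: at line 1 remove [vqs,szq] add [azv,deom,nrd] -> 7 lines: qoob azv deom nrd mzg vpuk qpx
Hunk 2: at line 2 remove [nrd] add [evys,yqyjf,hrsa] -> 9 lines: qoob azv deom evys yqyjf hrsa mzg vpuk qpx
Hunk 3: at line 3 remove [evys] add [qqdh] -> 9 lines: qoob azv deom qqdh yqyjf hrsa mzg vpuk qpx
Hunk 4: at line 2 remove [qqdh] add [hfo] -> 9 lines: qoob azv deom hfo yqyjf hrsa mzg vpuk qpx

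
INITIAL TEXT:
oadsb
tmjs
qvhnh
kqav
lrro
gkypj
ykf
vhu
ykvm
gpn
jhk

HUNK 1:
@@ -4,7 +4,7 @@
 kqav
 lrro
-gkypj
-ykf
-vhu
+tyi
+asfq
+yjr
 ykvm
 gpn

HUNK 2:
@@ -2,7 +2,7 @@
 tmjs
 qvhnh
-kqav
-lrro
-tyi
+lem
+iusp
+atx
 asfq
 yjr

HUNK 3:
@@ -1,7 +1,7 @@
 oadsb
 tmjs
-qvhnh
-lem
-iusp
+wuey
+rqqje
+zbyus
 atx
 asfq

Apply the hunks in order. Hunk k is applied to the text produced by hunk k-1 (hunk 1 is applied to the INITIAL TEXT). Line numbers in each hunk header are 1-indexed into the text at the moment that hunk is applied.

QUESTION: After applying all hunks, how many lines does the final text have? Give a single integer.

Hunk 1: at line 4 remove [gkypj,ykf,vhu] add [tyi,asfq,yjr] -> 11 lines: oadsb tmjs qvhnh kqav lrro tyi asfq yjr ykvm gpn jhk
Hunk 2: at line 2 remove [kqav,lrro,tyi] add [lem,iusp,atx] -> 11 lines: oadsb tmjs qvhnh lem iusp atx asfq yjr ykvm gpn jhk
Hunk 3: at line 1 remove [qvhnh,lem,iusp] add [wuey,rqqje,zbyus] -> 11 lines: oadsb tmjs wuey rqqje zbyus atx asfq yjr ykvm gpn jhk
Final line count: 11

Answer: 11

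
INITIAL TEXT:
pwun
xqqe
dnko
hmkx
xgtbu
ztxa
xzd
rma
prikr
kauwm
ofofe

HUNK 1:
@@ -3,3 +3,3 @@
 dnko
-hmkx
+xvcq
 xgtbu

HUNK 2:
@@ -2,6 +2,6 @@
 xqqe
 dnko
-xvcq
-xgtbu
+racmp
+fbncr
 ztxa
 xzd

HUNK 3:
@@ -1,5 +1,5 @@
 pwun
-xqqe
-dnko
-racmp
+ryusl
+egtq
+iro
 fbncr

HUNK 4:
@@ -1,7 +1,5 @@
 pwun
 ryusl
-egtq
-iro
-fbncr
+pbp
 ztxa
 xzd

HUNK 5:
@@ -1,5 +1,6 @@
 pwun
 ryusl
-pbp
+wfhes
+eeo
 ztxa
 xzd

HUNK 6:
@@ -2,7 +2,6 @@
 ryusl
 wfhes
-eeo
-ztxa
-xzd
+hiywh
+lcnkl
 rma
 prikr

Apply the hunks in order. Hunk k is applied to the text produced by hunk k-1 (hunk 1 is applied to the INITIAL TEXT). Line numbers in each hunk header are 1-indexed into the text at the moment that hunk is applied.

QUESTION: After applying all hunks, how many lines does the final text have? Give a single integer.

Answer: 9

Derivation:
Hunk 1: at line 3 remove [hmkx] add [xvcq] -> 11 lines: pwun xqqe dnko xvcq xgtbu ztxa xzd rma prikr kauwm ofofe
Hunk 2: at line 2 remove [xvcq,xgtbu] add [racmp,fbncr] -> 11 lines: pwun xqqe dnko racmp fbncr ztxa xzd rma prikr kauwm ofofe
Hunk 3: at line 1 remove [xqqe,dnko,racmp] add [ryusl,egtq,iro] -> 11 lines: pwun ryusl egtq iro fbncr ztxa xzd rma prikr kauwm ofofe
Hunk 4: at line 1 remove [egtq,iro,fbncr] add [pbp] -> 9 lines: pwun ryusl pbp ztxa xzd rma prikr kauwm ofofe
Hunk 5: at line 1 remove [pbp] add [wfhes,eeo] -> 10 lines: pwun ryusl wfhes eeo ztxa xzd rma prikr kauwm ofofe
Hunk 6: at line 2 remove [eeo,ztxa,xzd] add [hiywh,lcnkl] -> 9 lines: pwun ryusl wfhes hiywh lcnkl rma prikr kauwm ofofe
Final line count: 9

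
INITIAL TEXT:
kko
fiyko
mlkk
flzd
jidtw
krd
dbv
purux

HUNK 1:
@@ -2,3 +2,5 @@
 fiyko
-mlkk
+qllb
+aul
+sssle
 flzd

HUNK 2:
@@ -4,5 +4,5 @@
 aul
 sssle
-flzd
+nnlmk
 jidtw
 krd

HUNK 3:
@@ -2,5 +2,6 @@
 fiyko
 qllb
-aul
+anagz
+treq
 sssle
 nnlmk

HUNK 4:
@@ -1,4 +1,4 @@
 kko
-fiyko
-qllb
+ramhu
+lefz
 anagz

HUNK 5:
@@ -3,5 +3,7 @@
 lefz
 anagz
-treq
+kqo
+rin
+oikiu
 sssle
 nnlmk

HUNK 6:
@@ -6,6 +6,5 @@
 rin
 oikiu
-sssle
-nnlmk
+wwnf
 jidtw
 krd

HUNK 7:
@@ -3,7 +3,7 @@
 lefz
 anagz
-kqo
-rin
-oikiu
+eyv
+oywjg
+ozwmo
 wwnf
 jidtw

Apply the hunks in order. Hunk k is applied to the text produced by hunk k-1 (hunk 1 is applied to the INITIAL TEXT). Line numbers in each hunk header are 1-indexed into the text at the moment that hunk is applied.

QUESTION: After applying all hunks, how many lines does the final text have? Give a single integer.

Hunk 1: at line 2 remove [mlkk] add [qllb,aul,sssle] -> 10 lines: kko fiyko qllb aul sssle flzd jidtw krd dbv purux
Hunk 2: at line 4 remove [flzd] add [nnlmk] -> 10 lines: kko fiyko qllb aul sssle nnlmk jidtw krd dbv purux
Hunk 3: at line 2 remove [aul] add [anagz,treq] -> 11 lines: kko fiyko qllb anagz treq sssle nnlmk jidtw krd dbv purux
Hunk 4: at line 1 remove [fiyko,qllb] add [ramhu,lefz] -> 11 lines: kko ramhu lefz anagz treq sssle nnlmk jidtw krd dbv purux
Hunk 5: at line 3 remove [treq] add [kqo,rin,oikiu] -> 13 lines: kko ramhu lefz anagz kqo rin oikiu sssle nnlmk jidtw krd dbv purux
Hunk 6: at line 6 remove [sssle,nnlmk] add [wwnf] -> 12 lines: kko ramhu lefz anagz kqo rin oikiu wwnf jidtw krd dbv purux
Hunk 7: at line 3 remove [kqo,rin,oikiu] add [eyv,oywjg,ozwmo] -> 12 lines: kko ramhu lefz anagz eyv oywjg ozwmo wwnf jidtw krd dbv purux
Final line count: 12

Answer: 12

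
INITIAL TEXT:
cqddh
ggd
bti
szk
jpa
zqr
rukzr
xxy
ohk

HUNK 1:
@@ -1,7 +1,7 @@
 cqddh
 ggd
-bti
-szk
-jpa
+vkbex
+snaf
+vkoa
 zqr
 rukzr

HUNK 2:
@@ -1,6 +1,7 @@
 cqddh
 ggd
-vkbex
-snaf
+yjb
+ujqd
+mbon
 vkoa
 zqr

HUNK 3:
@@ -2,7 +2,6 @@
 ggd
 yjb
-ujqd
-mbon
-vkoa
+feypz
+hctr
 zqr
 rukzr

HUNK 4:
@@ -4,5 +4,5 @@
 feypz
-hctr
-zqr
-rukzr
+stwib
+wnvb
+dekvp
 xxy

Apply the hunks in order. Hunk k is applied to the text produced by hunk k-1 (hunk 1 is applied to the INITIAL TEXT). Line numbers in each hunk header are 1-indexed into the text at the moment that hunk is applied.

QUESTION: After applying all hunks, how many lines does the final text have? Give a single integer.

Answer: 9

Derivation:
Hunk 1: at line 1 remove [bti,szk,jpa] add [vkbex,snaf,vkoa] -> 9 lines: cqddh ggd vkbex snaf vkoa zqr rukzr xxy ohk
Hunk 2: at line 1 remove [vkbex,snaf] add [yjb,ujqd,mbon] -> 10 lines: cqddh ggd yjb ujqd mbon vkoa zqr rukzr xxy ohk
Hunk 3: at line 2 remove [ujqd,mbon,vkoa] add [feypz,hctr] -> 9 lines: cqddh ggd yjb feypz hctr zqr rukzr xxy ohk
Hunk 4: at line 4 remove [hctr,zqr,rukzr] add [stwib,wnvb,dekvp] -> 9 lines: cqddh ggd yjb feypz stwib wnvb dekvp xxy ohk
Final line count: 9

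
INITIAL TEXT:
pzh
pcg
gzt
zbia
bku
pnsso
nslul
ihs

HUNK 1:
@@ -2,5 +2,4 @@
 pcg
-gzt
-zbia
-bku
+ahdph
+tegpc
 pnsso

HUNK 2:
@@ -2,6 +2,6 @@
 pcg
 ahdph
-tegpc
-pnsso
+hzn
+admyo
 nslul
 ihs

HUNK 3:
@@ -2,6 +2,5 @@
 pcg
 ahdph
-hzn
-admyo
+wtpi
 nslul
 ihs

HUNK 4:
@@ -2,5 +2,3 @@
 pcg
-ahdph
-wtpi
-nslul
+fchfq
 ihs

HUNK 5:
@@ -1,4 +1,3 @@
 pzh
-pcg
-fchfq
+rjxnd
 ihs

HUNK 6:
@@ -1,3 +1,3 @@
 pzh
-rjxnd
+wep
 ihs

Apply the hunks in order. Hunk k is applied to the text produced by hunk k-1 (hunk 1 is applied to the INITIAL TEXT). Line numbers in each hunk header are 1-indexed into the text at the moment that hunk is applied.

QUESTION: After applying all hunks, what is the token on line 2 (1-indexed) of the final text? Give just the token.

Answer: wep

Derivation:
Hunk 1: at line 2 remove [gzt,zbia,bku] add [ahdph,tegpc] -> 7 lines: pzh pcg ahdph tegpc pnsso nslul ihs
Hunk 2: at line 2 remove [tegpc,pnsso] add [hzn,admyo] -> 7 lines: pzh pcg ahdph hzn admyo nslul ihs
Hunk 3: at line 2 remove [hzn,admyo] add [wtpi] -> 6 lines: pzh pcg ahdph wtpi nslul ihs
Hunk 4: at line 2 remove [ahdph,wtpi,nslul] add [fchfq] -> 4 lines: pzh pcg fchfq ihs
Hunk 5: at line 1 remove [pcg,fchfq] add [rjxnd] -> 3 lines: pzh rjxnd ihs
Hunk 6: at line 1 remove [rjxnd] add [wep] -> 3 lines: pzh wep ihs
Final line 2: wep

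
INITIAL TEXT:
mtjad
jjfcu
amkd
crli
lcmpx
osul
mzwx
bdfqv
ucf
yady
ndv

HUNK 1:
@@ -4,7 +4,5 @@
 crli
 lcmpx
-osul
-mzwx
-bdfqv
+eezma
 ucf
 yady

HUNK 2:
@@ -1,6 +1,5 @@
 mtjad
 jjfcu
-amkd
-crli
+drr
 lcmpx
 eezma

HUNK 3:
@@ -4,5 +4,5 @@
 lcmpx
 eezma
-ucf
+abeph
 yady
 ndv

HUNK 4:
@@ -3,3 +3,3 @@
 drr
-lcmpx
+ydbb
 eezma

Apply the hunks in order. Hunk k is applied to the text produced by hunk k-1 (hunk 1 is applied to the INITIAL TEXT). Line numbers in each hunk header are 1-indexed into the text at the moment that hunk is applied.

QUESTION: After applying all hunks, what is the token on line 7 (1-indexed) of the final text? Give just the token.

Hunk 1: at line 4 remove [osul,mzwx,bdfqv] add [eezma] -> 9 lines: mtjad jjfcu amkd crli lcmpx eezma ucf yady ndv
Hunk 2: at line 1 remove [amkd,crli] add [drr] -> 8 lines: mtjad jjfcu drr lcmpx eezma ucf yady ndv
Hunk 3: at line 4 remove [ucf] add [abeph] -> 8 lines: mtjad jjfcu drr lcmpx eezma abeph yady ndv
Hunk 4: at line 3 remove [lcmpx] add [ydbb] -> 8 lines: mtjad jjfcu drr ydbb eezma abeph yady ndv
Final line 7: yady

Answer: yady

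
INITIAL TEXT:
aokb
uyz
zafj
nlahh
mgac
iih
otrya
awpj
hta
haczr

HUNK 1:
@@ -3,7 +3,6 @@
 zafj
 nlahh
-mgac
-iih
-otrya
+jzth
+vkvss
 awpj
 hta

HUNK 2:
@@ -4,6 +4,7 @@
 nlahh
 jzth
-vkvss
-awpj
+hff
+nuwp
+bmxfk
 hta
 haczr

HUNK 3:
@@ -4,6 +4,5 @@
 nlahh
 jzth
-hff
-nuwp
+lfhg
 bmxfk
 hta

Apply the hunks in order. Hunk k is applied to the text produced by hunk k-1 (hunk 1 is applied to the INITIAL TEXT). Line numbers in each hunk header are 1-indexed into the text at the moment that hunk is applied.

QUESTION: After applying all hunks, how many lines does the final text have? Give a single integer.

Hunk 1: at line 3 remove [mgac,iih,otrya] add [jzth,vkvss] -> 9 lines: aokb uyz zafj nlahh jzth vkvss awpj hta haczr
Hunk 2: at line 4 remove [vkvss,awpj] add [hff,nuwp,bmxfk] -> 10 lines: aokb uyz zafj nlahh jzth hff nuwp bmxfk hta haczr
Hunk 3: at line 4 remove [hff,nuwp] add [lfhg] -> 9 lines: aokb uyz zafj nlahh jzth lfhg bmxfk hta haczr
Final line count: 9

Answer: 9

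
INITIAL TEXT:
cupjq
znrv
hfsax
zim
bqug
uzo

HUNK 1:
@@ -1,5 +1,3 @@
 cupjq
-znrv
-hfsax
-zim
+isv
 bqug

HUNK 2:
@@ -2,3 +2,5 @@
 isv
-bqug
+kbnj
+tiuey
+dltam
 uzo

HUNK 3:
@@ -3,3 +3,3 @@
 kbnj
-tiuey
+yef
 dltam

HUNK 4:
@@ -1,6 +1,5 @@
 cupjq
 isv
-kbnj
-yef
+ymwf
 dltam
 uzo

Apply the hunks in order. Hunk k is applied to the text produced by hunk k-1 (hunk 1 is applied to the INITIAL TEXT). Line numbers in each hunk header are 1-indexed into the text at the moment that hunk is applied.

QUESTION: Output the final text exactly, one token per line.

Answer: cupjq
isv
ymwf
dltam
uzo

Derivation:
Hunk 1: at line 1 remove [znrv,hfsax,zim] add [isv] -> 4 lines: cupjq isv bqug uzo
Hunk 2: at line 2 remove [bqug] add [kbnj,tiuey,dltam] -> 6 lines: cupjq isv kbnj tiuey dltam uzo
Hunk 3: at line 3 remove [tiuey] add [yef] -> 6 lines: cupjq isv kbnj yef dltam uzo
Hunk 4: at line 1 remove [kbnj,yef] add [ymwf] -> 5 lines: cupjq isv ymwf dltam uzo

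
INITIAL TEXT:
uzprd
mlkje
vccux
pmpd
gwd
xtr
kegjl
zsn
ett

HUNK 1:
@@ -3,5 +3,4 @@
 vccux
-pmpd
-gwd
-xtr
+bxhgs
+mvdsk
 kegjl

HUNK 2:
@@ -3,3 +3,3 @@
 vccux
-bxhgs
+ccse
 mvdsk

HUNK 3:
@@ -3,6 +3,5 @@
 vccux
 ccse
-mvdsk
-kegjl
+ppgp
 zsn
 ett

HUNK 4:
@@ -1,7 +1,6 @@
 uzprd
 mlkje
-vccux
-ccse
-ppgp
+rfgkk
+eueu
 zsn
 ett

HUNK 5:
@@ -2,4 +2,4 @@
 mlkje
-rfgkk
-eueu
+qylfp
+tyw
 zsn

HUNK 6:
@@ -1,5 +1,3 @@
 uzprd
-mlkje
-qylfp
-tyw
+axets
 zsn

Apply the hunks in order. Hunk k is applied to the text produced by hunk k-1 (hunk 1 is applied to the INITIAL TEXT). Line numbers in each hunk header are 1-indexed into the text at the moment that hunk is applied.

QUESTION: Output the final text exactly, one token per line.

Answer: uzprd
axets
zsn
ett

Derivation:
Hunk 1: at line 3 remove [pmpd,gwd,xtr] add [bxhgs,mvdsk] -> 8 lines: uzprd mlkje vccux bxhgs mvdsk kegjl zsn ett
Hunk 2: at line 3 remove [bxhgs] add [ccse] -> 8 lines: uzprd mlkje vccux ccse mvdsk kegjl zsn ett
Hunk 3: at line 3 remove [mvdsk,kegjl] add [ppgp] -> 7 lines: uzprd mlkje vccux ccse ppgp zsn ett
Hunk 4: at line 1 remove [vccux,ccse,ppgp] add [rfgkk,eueu] -> 6 lines: uzprd mlkje rfgkk eueu zsn ett
Hunk 5: at line 2 remove [rfgkk,eueu] add [qylfp,tyw] -> 6 lines: uzprd mlkje qylfp tyw zsn ett
Hunk 6: at line 1 remove [mlkje,qylfp,tyw] add [axets] -> 4 lines: uzprd axets zsn ett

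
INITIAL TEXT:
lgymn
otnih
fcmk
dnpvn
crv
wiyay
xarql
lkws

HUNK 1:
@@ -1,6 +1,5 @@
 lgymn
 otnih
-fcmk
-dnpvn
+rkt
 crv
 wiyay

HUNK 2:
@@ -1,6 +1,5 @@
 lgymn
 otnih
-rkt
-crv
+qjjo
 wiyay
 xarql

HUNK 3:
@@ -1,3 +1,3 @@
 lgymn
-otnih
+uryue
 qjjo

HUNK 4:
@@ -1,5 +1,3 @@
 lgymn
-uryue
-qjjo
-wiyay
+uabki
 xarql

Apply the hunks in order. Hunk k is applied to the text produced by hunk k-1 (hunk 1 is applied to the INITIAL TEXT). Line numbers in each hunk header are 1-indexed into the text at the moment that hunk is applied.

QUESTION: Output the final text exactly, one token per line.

Hunk 1: at line 1 remove [fcmk,dnpvn] add [rkt] -> 7 lines: lgymn otnih rkt crv wiyay xarql lkws
Hunk 2: at line 1 remove [rkt,crv] add [qjjo] -> 6 lines: lgymn otnih qjjo wiyay xarql lkws
Hunk 3: at line 1 remove [otnih] add [uryue] -> 6 lines: lgymn uryue qjjo wiyay xarql lkws
Hunk 4: at line 1 remove [uryue,qjjo,wiyay] add [uabki] -> 4 lines: lgymn uabki xarql lkws

Answer: lgymn
uabki
xarql
lkws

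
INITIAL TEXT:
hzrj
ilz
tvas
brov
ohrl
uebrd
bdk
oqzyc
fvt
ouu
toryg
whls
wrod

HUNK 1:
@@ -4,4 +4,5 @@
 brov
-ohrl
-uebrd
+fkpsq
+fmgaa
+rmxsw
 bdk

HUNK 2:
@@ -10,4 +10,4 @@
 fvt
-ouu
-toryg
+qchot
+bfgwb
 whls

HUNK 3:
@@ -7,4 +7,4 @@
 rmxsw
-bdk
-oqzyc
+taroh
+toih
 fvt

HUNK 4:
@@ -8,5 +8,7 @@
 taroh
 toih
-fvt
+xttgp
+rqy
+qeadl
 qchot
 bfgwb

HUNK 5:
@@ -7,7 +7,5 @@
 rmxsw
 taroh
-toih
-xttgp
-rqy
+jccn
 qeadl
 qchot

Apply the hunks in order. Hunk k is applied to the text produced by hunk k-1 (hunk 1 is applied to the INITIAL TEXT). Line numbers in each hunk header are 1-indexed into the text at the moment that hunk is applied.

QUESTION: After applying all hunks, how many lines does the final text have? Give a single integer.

Answer: 14

Derivation:
Hunk 1: at line 4 remove [ohrl,uebrd] add [fkpsq,fmgaa,rmxsw] -> 14 lines: hzrj ilz tvas brov fkpsq fmgaa rmxsw bdk oqzyc fvt ouu toryg whls wrod
Hunk 2: at line 10 remove [ouu,toryg] add [qchot,bfgwb] -> 14 lines: hzrj ilz tvas brov fkpsq fmgaa rmxsw bdk oqzyc fvt qchot bfgwb whls wrod
Hunk 3: at line 7 remove [bdk,oqzyc] add [taroh,toih] -> 14 lines: hzrj ilz tvas brov fkpsq fmgaa rmxsw taroh toih fvt qchot bfgwb whls wrod
Hunk 4: at line 8 remove [fvt] add [xttgp,rqy,qeadl] -> 16 lines: hzrj ilz tvas brov fkpsq fmgaa rmxsw taroh toih xttgp rqy qeadl qchot bfgwb whls wrod
Hunk 5: at line 7 remove [toih,xttgp,rqy] add [jccn] -> 14 lines: hzrj ilz tvas brov fkpsq fmgaa rmxsw taroh jccn qeadl qchot bfgwb whls wrod
Final line count: 14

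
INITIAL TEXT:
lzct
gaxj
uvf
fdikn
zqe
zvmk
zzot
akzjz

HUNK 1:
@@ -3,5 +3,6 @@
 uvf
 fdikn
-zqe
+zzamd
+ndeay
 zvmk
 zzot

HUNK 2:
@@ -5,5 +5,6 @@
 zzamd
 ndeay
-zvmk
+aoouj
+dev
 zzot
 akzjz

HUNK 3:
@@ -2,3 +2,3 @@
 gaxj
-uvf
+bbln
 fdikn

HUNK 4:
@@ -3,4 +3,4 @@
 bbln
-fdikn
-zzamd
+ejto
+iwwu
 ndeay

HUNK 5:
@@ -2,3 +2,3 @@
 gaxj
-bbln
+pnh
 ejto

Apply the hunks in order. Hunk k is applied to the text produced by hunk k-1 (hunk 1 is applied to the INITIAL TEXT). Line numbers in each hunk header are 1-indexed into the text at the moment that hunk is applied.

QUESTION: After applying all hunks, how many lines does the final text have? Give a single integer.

Answer: 10

Derivation:
Hunk 1: at line 3 remove [zqe] add [zzamd,ndeay] -> 9 lines: lzct gaxj uvf fdikn zzamd ndeay zvmk zzot akzjz
Hunk 2: at line 5 remove [zvmk] add [aoouj,dev] -> 10 lines: lzct gaxj uvf fdikn zzamd ndeay aoouj dev zzot akzjz
Hunk 3: at line 2 remove [uvf] add [bbln] -> 10 lines: lzct gaxj bbln fdikn zzamd ndeay aoouj dev zzot akzjz
Hunk 4: at line 3 remove [fdikn,zzamd] add [ejto,iwwu] -> 10 lines: lzct gaxj bbln ejto iwwu ndeay aoouj dev zzot akzjz
Hunk 5: at line 2 remove [bbln] add [pnh] -> 10 lines: lzct gaxj pnh ejto iwwu ndeay aoouj dev zzot akzjz
Final line count: 10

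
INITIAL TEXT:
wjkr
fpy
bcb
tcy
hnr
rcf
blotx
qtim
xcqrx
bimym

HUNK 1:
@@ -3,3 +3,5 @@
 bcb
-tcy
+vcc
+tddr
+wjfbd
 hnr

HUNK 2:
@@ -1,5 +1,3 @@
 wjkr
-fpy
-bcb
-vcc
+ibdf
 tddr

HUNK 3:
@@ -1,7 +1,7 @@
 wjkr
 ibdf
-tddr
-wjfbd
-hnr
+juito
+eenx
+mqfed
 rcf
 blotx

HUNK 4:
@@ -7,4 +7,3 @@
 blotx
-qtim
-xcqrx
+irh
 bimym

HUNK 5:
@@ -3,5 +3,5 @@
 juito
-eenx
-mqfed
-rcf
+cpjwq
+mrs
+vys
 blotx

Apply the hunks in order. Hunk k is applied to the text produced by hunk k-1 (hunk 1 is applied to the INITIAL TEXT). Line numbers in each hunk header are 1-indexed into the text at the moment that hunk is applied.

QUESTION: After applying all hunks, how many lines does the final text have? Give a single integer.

Answer: 9

Derivation:
Hunk 1: at line 3 remove [tcy] add [vcc,tddr,wjfbd] -> 12 lines: wjkr fpy bcb vcc tddr wjfbd hnr rcf blotx qtim xcqrx bimym
Hunk 2: at line 1 remove [fpy,bcb,vcc] add [ibdf] -> 10 lines: wjkr ibdf tddr wjfbd hnr rcf blotx qtim xcqrx bimym
Hunk 3: at line 1 remove [tddr,wjfbd,hnr] add [juito,eenx,mqfed] -> 10 lines: wjkr ibdf juito eenx mqfed rcf blotx qtim xcqrx bimym
Hunk 4: at line 7 remove [qtim,xcqrx] add [irh] -> 9 lines: wjkr ibdf juito eenx mqfed rcf blotx irh bimym
Hunk 5: at line 3 remove [eenx,mqfed,rcf] add [cpjwq,mrs,vys] -> 9 lines: wjkr ibdf juito cpjwq mrs vys blotx irh bimym
Final line count: 9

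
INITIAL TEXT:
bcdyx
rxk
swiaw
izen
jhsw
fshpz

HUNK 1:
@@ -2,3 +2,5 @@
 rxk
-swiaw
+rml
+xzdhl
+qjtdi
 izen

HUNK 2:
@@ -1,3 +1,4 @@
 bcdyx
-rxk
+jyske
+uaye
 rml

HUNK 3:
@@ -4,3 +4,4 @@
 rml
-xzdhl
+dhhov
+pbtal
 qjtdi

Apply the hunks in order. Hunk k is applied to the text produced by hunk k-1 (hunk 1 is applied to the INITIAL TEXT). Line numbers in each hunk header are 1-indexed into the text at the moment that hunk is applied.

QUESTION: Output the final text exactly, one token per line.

Hunk 1: at line 2 remove [swiaw] add [rml,xzdhl,qjtdi] -> 8 lines: bcdyx rxk rml xzdhl qjtdi izen jhsw fshpz
Hunk 2: at line 1 remove [rxk] add [jyske,uaye] -> 9 lines: bcdyx jyske uaye rml xzdhl qjtdi izen jhsw fshpz
Hunk 3: at line 4 remove [xzdhl] add [dhhov,pbtal] -> 10 lines: bcdyx jyske uaye rml dhhov pbtal qjtdi izen jhsw fshpz

Answer: bcdyx
jyske
uaye
rml
dhhov
pbtal
qjtdi
izen
jhsw
fshpz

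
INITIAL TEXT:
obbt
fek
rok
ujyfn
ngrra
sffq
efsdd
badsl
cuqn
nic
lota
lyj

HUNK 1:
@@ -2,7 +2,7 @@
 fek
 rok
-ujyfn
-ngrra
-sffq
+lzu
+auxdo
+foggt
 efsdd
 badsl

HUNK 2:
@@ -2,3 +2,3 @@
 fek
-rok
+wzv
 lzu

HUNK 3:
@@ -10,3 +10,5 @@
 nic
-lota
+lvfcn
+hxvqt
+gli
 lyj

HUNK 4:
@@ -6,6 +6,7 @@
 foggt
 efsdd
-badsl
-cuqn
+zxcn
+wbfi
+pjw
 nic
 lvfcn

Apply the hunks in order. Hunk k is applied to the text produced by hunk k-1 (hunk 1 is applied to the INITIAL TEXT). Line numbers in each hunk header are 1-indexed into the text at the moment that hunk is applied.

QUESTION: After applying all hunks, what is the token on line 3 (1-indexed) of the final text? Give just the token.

Hunk 1: at line 2 remove [ujyfn,ngrra,sffq] add [lzu,auxdo,foggt] -> 12 lines: obbt fek rok lzu auxdo foggt efsdd badsl cuqn nic lota lyj
Hunk 2: at line 2 remove [rok] add [wzv] -> 12 lines: obbt fek wzv lzu auxdo foggt efsdd badsl cuqn nic lota lyj
Hunk 3: at line 10 remove [lota] add [lvfcn,hxvqt,gli] -> 14 lines: obbt fek wzv lzu auxdo foggt efsdd badsl cuqn nic lvfcn hxvqt gli lyj
Hunk 4: at line 6 remove [badsl,cuqn] add [zxcn,wbfi,pjw] -> 15 lines: obbt fek wzv lzu auxdo foggt efsdd zxcn wbfi pjw nic lvfcn hxvqt gli lyj
Final line 3: wzv

Answer: wzv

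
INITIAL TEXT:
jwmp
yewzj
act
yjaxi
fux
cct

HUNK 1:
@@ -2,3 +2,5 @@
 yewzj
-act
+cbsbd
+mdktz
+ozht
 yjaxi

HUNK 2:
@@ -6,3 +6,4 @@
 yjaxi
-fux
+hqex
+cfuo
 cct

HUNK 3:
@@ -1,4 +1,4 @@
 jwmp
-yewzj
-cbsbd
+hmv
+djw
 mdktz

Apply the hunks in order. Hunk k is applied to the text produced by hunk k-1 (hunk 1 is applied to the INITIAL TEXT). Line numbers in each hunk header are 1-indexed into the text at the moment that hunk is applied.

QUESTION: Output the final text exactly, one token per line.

Hunk 1: at line 2 remove [act] add [cbsbd,mdktz,ozht] -> 8 lines: jwmp yewzj cbsbd mdktz ozht yjaxi fux cct
Hunk 2: at line 6 remove [fux] add [hqex,cfuo] -> 9 lines: jwmp yewzj cbsbd mdktz ozht yjaxi hqex cfuo cct
Hunk 3: at line 1 remove [yewzj,cbsbd] add [hmv,djw] -> 9 lines: jwmp hmv djw mdktz ozht yjaxi hqex cfuo cct

Answer: jwmp
hmv
djw
mdktz
ozht
yjaxi
hqex
cfuo
cct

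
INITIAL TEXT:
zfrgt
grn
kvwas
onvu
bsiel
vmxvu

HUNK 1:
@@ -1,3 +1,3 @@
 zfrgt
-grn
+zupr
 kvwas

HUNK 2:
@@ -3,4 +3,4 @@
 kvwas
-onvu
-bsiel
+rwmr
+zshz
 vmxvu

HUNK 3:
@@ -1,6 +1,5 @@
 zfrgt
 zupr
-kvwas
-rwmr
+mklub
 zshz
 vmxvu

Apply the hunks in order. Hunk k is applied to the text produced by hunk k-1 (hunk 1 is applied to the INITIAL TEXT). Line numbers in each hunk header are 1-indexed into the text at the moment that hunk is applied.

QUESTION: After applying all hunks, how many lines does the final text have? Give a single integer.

Hunk 1: at line 1 remove [grn] add [zupr] -> 6 lines: zfrgt zupr kvwas onvu bsiel vmxvu
Hunk 2: at line 3 remove [onvu,bsiel] add [rwmr,zshz] -> 6 lines: zfrgt zupr kvwas rwmr zshz vmxvu
Hunk 3: at line 1 remove [kvwas,rwmr] add [mklub] -> 5 lines: zfrgt zupr mklub zshz vmxvu
Final line count: 5

Answer: 5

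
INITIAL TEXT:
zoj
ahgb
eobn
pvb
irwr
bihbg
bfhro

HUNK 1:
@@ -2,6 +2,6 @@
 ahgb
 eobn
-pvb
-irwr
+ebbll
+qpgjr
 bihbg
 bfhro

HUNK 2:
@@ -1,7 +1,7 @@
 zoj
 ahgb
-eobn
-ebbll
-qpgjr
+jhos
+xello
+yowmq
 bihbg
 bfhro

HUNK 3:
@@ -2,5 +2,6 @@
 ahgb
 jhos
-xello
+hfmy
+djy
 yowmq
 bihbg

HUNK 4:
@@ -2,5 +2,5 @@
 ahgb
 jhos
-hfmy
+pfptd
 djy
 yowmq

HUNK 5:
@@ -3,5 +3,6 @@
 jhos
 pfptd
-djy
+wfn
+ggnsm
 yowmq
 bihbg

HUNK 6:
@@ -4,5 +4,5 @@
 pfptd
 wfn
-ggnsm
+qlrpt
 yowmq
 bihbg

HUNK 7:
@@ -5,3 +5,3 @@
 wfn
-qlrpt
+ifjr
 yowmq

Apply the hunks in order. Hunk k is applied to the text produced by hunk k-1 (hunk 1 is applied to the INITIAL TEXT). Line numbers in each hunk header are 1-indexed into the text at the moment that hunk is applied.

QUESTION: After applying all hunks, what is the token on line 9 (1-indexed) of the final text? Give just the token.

Hunk 1: at line 2 remove [pvb,irwr] add [ebbll,qpgjr] -> 7 lines: zoj ahgb eobn ebbll qpgjr bihbg bfhro
Hunk 2: at line 1 remove [eobn,ebbll,qpgjr] add [jhos,xello,yowmq] -> 7 lines: zoj ahgb jhos xello yowmq bihbg bfhro
Hunk 3: at line 2 remove [xello] add [hfmy,djy] -> 8 lines: zoj ahgb jhos hfmy djy yowmq bihbg bfhro
Hunk 4: at line 2 remove [hfmy] add [pfptd] -> 8 lines: zoj ahgb jhos pfptd djy yowmq bihbg bfhro
Hunk 5: at line 3 remove [djy] add [wfn,ggnsm] -> 9 lines: zoj ahgb jhos pfptd wfn ggnsm yowmq bihbg bfhro
Hunk 6: at line 4 remove [ggnsm] add [qlrpt] -> 9 lines: zoj ahgb jhos pfptd wfn qlrpt yowmq bihbg bfhro
Hunk 7: at line 5 remove [qlrpt] add [ifjr] -> 9 lines: zoj ahgb jhos pfptd wfn ifjr yowmq bihbg bfhro
Final line 9: bfhro

Answer: bfhro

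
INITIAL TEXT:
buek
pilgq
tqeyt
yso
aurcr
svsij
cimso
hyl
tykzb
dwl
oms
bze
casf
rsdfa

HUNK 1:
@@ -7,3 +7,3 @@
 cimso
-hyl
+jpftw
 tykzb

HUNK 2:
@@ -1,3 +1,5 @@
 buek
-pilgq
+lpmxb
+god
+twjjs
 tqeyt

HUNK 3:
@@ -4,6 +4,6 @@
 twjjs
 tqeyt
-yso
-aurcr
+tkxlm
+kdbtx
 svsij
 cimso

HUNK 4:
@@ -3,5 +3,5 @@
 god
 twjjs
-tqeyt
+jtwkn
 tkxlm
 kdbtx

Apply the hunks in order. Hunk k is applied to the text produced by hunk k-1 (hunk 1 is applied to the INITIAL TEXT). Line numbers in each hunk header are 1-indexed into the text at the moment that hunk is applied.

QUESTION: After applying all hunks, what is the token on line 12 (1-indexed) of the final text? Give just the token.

Answer: dwl

Derivation:
Hunk 1: at line 7 remove [hyl] add [jpftw] -> 14 lines: buek pilgq tqeyt yso aurcr svsij cimso jpftw tykzb dwl oms bze casf rsdfa
Hunk 2: at line 1 remove [pilgq] add [lpmxb,god,twjjs] -> 16 lines: buek lpmxb god twjjs tqeyt yso aurcr svsij cimso jpftw tykzb dwl oms bze casf rsdfa
Hunk 3: at line 4 remove [yso,aurcr] add [tkxlm,kdbtx] -> 16 lines: buek lpmxb god twjjs tqeyt tkxlm kdbtx svsij cimso jpftw tykzb dwl oms bze casf rsdfa
Hunk 4: at line 3 remove [tqeyt] add [jtwkn] -> 16 lines: buek lpmxb god twjjs jtwkn tkxlm kdbtx svsij cimso jpftw tykzb dwl oms bze casf rsdfa
Final line 12: dwl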